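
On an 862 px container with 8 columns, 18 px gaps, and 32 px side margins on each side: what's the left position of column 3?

236 px

Subtract both margins: 862 − 2·32 = 798 px.
8c + 7·18 = 798 → 8c = 672 → c = 84 px.
Before column 3: the margin + 2 columns + 2 gaps.
Offset = 32 + 2·(84 + 18) = 32 + 204 = 236 px.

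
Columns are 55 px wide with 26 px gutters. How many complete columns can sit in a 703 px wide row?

9 columns: 9·55 + 8·26 = 703 px ≤ 703.
10 columns: 784 px > 703. So 9.

9 columns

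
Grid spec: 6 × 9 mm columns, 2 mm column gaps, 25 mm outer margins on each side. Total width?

Total width: 2·25 + 6·9 + 5·2 = 114 mm.

114 mm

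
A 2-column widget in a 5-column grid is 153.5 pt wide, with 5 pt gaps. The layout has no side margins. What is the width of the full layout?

391.25 pt

Subtracting 1 gap of 5 leaves 148.5 for 2 columns, so c = 74.25 pt.
Summing: 371.25 + 20 = 391.25 pt.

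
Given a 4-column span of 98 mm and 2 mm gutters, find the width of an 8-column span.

198 mm

Subtracting 3 gutters of 2 leaves 92 for 4 columns, so c = 23 mm.
8 columns plus 7 gutters: 184 + 14 = 198 mm.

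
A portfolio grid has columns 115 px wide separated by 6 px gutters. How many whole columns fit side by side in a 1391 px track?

11 columns

11 columns: 11·115 + 10·6 = 1325 px ≤ 1391.
12 columns: 1446 px > 1391. So 11.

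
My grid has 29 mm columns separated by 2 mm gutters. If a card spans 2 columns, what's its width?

60 mm

2-column span = 2·29 + 1·2 = 60 mm.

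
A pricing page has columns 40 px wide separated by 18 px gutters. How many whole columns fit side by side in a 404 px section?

7 columns: 7·40 + 6·18 = 388 px ≤ 404.
8 columns: 446 px > 404. So 7.

7 columns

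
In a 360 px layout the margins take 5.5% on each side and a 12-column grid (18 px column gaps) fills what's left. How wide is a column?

10.2 px

360 × (1 − 2·5.5%) = 360 × 89% = 320.4 px for the columns.
Subtracting 11 column gaps of 18 leaves 122.4 for 12 columns, so c = 10.2 px.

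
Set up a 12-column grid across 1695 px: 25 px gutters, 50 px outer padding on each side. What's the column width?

Inside the margins: 1695 − 100 = 1595 px.
1595 − 11·25 = 1320; ÷12 gives c = 110 px.

110 px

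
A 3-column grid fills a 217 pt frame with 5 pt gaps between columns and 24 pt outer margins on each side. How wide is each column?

Subtract both margins: 217 − 2·24 = 169 pt.
Subtracting 2 gaps of 5 leaves 159 for 3 columns, so c = 53 pt.

53 pt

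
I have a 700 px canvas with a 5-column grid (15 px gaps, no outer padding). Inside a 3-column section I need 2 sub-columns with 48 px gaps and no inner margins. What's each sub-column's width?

183 px

700 − 4·15 = 640; ÷5 gives c = 128 px.
3-column span = 3·128 + 2·15 = 414 px.
2 columns + 1 gap: 2d + 1·48 = 414.
2d = 414 − 48 = 366, so d = 183 px.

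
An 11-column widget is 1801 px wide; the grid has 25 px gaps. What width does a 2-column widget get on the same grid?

307 px

Subtracting 10 gaps of 25 leaves 1551 for 11 columns, so c = 141 px.
2 columns plus 1 gap: 282 + 25 = 307 px.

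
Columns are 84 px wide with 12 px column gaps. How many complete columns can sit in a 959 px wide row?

10 columns

10 columns: 10·84 + 9·12 = 948 px ≤ 959.
11 columns: 1044 px > 959. So 10.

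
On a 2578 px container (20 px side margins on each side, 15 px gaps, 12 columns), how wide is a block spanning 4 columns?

Inside the margins: 2578 − 40 = 2538 px.
2538 − 11·15 = 2373; ÷12 gives c = 197.75 px.
4 columns plus 3 gaps: 791 + 45 = 836 px.

836 px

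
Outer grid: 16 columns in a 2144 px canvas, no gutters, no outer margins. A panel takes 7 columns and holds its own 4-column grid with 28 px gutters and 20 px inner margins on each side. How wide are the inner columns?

203.5 px

With no gutters, each column is 2144/16 = 134 px.
7-column span = 7·134 = 938 px.
Inner content = 938 − 2·20 = 898 px.
4 columns + 3 gutters: 4d + 3·28 = 898.
4d = 898 − 84 = 814, so d = 203.5 px.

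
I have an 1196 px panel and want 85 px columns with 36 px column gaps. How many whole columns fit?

10 columns

k columns need k·85 + (k−1)·36 = k·121 − 36.
k·121 − 36 ≤ 1196 → k ≤ 1232 / 121 ≈ 10.18, so k = 10.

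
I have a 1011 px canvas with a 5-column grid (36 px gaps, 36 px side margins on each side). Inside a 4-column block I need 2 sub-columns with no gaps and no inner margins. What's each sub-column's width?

372 px

Take off 72 px of margins, leaving 939 px.
Subtracting 4 gaps of 36 leaves 795 for 5 columns, so c = 159 px.
4 columns plus 3 gaps: 636 + 108 = 744 px.
With no gaps, each column is 744/2 = 372 px.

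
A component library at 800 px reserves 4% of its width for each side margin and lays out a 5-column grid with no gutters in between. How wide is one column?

800 × (1 − 2·4%) = 800 × 92% = 736 px for the columns.
With no gutters, each column is 736/5 = 147.2 px.

147.2 px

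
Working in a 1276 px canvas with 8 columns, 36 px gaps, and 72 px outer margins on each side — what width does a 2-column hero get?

256 px

Content width = 1276 − 2·72 = 1132 px.
1132 − 7·36 = 880; ÷8 gives c = 110 px.
2 columns plus 1 gap: 220 + 36 = 256 px.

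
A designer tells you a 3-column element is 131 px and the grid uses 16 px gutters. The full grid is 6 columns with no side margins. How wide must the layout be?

278 px

3c + 2·16 = 131 → 3c = 99 → c = 33 px.
Total width: 6·33 + 5·16 = 278 px.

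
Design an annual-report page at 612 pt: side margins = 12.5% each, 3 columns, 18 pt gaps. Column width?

141 pt

Margins: 12.5% × 612 = 76.5 pt each, so content = 612 − 153 = 459 pt.
3 columns + 2 gaps: 3c + 2·18 = 459.
3c = 459 − 36 = 423, so c = 141 pt.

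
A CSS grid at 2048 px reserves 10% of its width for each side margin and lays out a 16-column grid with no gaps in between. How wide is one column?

Each margin = 10% of 2048 = 204.8 px; content = 2048 − 2·204.8 = 1638.4 px.
16c = 1638.4 → c = 102.4 px.

102.4 px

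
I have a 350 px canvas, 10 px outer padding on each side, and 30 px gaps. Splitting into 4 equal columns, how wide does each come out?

60 px

Subtract both margins: 350 − 2·10 = 330 px.
Subtracting 3 gaps of 30 leaves 240 for 4 columns, so c = 60 px.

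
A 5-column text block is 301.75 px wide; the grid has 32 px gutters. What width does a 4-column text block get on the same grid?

235 px

Subtracting 4 gutters of 32 leaves 173.75 for 5 columns, so c = 34.75 px.
4-column span = 4·34.75 + 3·32 = 235 px.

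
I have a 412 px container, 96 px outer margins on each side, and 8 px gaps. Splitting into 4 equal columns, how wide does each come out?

49 px

Take off 192 px of margins, leaving 220 px.
Subtracting 3 gaps of 8 leaves 196 for 4 columns, so c = 49 px.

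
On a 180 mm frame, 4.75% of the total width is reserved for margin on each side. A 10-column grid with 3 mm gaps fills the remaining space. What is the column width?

Margins: 4.75% × 180 = 8.55 mm each, so content = 180 − 17.1 = 162.9 mm.
10 columns + 9 gaps: 10c + 9·3 = 162.9.
10c = 162.9 − 27 = 135.9, so c = 13.59 mm.

13.59 mm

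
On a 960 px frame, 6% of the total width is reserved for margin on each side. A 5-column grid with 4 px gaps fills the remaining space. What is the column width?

960 × (1 − 2·6%) = 960 × 88% = 844.8 px for the columns.
Subtracting 4 gaps of 4 leaves 828.8 for 5 columns, so c = 165.76 px.

165.76 px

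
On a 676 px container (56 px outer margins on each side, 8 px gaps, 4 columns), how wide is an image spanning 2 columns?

Subtract both margins: 676 − 2·56 = 564 px.
564 − 3·8 = 540; ÷4 gives c = 135 px.
2 columns plus 1 gap: 270 + 8 = 278 px.

278 px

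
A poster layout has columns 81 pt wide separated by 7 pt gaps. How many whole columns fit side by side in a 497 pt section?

Each extra column adds 81 + 7 = 88 pt.
(497 + 7) / 88 = 5.73, so 5 columns fit.

5 columns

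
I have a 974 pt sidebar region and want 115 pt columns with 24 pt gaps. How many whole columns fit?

7 columns

7 columns: 7·115 + 6·24 = 949 pt ≤ 974.
8 columns: 1088 pt > 974. So 7.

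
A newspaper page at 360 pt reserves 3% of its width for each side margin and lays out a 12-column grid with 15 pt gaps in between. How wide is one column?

14.45 pt

360 × (1 − 2·3%) = 360 × 94% = 338.4 pt for the columns.
12 columns + 11 gaps: 12c + 11·15 = 338.4.
12c = 338.4 − 165 = 173.4, so c = 14.45 pt.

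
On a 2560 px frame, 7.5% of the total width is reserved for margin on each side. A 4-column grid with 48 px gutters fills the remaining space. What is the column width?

2560 × (1 − 2·7.5%) = 2560 × 85% = 2176 px for the columns.
Subtracting 3 gutters of 48 leaves 2032 for 4 columns, so c = 508 px.

508 px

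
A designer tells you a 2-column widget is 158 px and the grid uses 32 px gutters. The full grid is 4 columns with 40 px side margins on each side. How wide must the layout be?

2 columns + 1 gutter: 2c + 1·32 = 158.
2c = 158 − 32 = 126, so c = 63 px.
Adding margins, columns and gutters: 80 + 252 + 96 = 428 px.

428 px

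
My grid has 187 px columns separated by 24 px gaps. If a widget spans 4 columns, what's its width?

Span of 4: 4·187 + 3·24 = 748 + 72 = 820 px.

820 px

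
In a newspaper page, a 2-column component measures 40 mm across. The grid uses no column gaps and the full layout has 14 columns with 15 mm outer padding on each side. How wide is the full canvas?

2c = 40 → c = 20 mm.
Summing: 30 + 280 = 310 mm.

310 mm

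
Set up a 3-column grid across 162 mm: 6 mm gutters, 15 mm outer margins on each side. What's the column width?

40 mm

Inside the margins: 162 − 30 = 132 mm.
3 columns + 2 gutters: 3c + 2·6 = 132.
3c = 132 − 12 = 120, so c = 40 mm.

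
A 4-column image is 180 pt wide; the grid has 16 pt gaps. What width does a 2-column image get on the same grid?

82 pt

Subtracting 3 gaps of 16 leaves 132 for 4 columns, so c = 33 pt.
Span of 2: 2·33 + 1·16 = 66 + 16 = 82 pt.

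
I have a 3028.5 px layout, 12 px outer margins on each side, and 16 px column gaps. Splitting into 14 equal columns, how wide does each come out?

Content width = 3028.5 − 2·12 = 3004.5 px.
14c + 13·16 = 3004.5 → 14c = 2796.5 → c = 199.75 px.

199.75 px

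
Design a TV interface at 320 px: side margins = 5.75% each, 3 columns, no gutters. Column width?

Margins: 5.75% × 320 = 18.4 px each, so content = 320 − 36.8 = 283.2 px.
283.2 / 3 = 94.4 px per column.

94.4 px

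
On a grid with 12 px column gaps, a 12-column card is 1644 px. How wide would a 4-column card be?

540 px

12c + 11·12 = 1644 → 12c = 1512 → c = 126 px.
4-column span = 4·126 + 3·12 = 540 px.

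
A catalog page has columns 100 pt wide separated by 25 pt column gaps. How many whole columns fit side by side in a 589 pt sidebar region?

4 columns

Each extra column adds 100 + 25 = 125 pt.
(589 + 25) / 125 = 4.91, so 4 columns fit.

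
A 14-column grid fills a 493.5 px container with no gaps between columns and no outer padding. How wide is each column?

493.5 / 14 = 35.25 px per column.

35.25 px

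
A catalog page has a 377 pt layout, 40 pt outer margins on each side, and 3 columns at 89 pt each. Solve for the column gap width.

Inside the margins: 377 − 80 = 297 pt.
Columns use 267 pt, leaving 30 pt across 2 column gaps = 15 pt each.

15 pt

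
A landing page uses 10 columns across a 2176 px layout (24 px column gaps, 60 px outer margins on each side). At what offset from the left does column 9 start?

Take off 120 px of margins, leaving 2056 px.
10c + 9·24 = 2056 → 10c = 1840 → c = 184 px.
Before column 9: the margin + 8 columns + 8 column gaps.
Offset = 60 + 8·(184 + 24) = 60 + 1664 = 1724 px.

1724 px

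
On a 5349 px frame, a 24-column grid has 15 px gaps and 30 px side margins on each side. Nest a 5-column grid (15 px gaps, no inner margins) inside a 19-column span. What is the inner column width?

824.8 px

Subtract both margins: 5349 − 2·30 = 5289 px.
Subtracting 23 gaps of 15 leaves 4944 for 24 columns, so c = 206 px.
19-column span = 19·206 + 18·15 = 4184 px.
5d + 4·15 = 4184 → 5d = 4124 → d = 824.8 px.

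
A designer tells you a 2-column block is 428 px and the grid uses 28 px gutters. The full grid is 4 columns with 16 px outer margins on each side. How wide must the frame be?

916 px

2 columns + 1 gutter: 2c + 1·28 = 428.
2c = 428 − 28 = 400, so c = 200 px.
Total width: 2·16 + 4·200 + 3·28 = 916 px.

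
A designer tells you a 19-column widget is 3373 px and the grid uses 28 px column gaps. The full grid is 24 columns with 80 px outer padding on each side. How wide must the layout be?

4428 px

3373 − 18·28 = 2869; ÷19 gives c = 151 px.
Layout = 2·80 + 24·151 + 23·28 = 160 + 3624 + 644 = 4428 px.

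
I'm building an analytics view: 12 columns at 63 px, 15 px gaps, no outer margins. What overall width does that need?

Summing: 756 + 165 = 921 px.

921 px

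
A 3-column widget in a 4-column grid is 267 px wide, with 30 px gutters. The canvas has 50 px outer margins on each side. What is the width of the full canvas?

466 px

267 − 2·30 = 207; ÷3 gives c = 69 px.
Canvas = 2·50 + 4·69 + 3·30 = 100 + 276 + 90 = 466 px.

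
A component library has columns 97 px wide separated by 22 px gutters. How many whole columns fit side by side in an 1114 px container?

9 columns

9 columns: 9·97 + 8·22 = 1049 px ≤ 1114.
10 columns: 1168 px > 1114. So 9.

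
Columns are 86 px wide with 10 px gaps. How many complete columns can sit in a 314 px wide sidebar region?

3 columns

Each extra column adds 86 + 10 = 96 px.
(314 + 10) / 96 = 3.38, so 3 columns fit.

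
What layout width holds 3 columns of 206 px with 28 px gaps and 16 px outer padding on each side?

Layout = 2·16 + 3·206 + 2·28 = 32 + 618 + 56 = 706 px.

706 px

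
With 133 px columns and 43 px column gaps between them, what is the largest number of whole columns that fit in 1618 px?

9 columns

9 columns: 9·133 + 8·43 = 1541 px ≤ 1618.
10 columns: 1717 px > 1618. So 9.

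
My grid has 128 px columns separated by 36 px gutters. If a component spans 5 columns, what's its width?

5 columns plus 4 gutters: 640 + 144 = 784 px.

784 px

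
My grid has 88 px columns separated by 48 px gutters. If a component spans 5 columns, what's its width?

5 columns plus 4 gutters: 440 + 192 = 632 px.

632 px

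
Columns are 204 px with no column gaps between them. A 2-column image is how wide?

408 px

2-column span = 2·204 = 408 px.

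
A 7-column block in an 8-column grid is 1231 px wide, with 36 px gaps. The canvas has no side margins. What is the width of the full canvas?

1231 − 6·36 = 1015; ÷7 gives c = 145 px.
Summing: 1160 + 252 = 1412 px.

1412 px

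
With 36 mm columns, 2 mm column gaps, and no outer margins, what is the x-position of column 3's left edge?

76 mm

No margin, so column 3 starts at 2·(column + gutter) = 2·38 = 76 mm.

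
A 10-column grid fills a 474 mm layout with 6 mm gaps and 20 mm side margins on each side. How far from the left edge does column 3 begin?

Take off 40 mm of margins, leaving 434 mm.
Subtracting 9 gaps of 6 leaves 380 for 10 columns, so c = 38 mm.
Before column 3: the margin + 2 columns + 2 gaps.
Offset = 20 + 2·(38 + 6) = 20 + 88 = 108 mm.

108 mm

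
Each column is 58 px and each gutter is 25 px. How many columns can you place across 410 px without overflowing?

5 columns

5 columns: 5·58 + 4·25 = 390 px ≤ 410.
6 columns: 473 px > 410. So 5.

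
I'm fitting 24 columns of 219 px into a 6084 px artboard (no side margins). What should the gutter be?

36 px

24·219 + 23g = 6084 → 23g = 828 → g = 36 px.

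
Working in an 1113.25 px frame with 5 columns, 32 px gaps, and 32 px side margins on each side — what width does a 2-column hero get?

400.5 px

Content width = 1113.25 − 2·32 = 1049.25 px.
5c + 4·32 = 1049.25 → 5c = 921.25 → c = 184.25 px.
Span of 2: 2·184.25 + 1·32 = 368.5 + 32 = 400.5 px.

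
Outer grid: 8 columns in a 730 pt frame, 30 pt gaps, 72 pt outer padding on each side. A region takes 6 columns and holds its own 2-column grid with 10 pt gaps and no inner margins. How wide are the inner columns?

Take off 144 pt of margins, leaving 586 pt.
Subtracting 7 gaps of 30 leaves 376 for 8 columns, so c = 47 pt.
6-column span = 6·47 + 5·30 = 432 pt.
Subtracting 1 gap of 10 leaves 422 for 2 columns, so d = 211 pt.

211 pt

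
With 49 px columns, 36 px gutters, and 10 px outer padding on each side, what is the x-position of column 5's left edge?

350 px

Each column+gutter stride is 85 px; 4 of them past the 10 px margin is 10 + 340 = 350 px.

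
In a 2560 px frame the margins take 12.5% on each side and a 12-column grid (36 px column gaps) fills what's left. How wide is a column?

Margins: 12.5% × 2560 = 320 px each, so content = 2560 − 640 = 1920 px.
12 columns + 11 column gaps: 12c + 11·36 = 1920.
12c = 1920 − 396 = 1524, so c = 127 px.

127 px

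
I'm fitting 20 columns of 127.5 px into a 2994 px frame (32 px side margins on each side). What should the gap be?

20 px

Take off 64 px of margins, leaving 2930 px.
20·127.5 + 19g = 2930 → 19g = 380 → g = 20 px.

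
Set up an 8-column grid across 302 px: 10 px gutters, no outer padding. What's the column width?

302 − 7·10 = 232; ÷8 gives c = 29 px.

29 px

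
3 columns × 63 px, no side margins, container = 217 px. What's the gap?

14 px

3·63 + 2g = 217 → 2g = 28 → g = 14 px.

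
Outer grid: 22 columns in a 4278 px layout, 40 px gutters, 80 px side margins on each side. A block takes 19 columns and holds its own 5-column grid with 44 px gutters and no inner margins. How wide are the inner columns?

Outer content = 4278 − 2·80 = 4118 px.
Subtracting 21 gutters of 40 leaves 3278 for 22 columns, so c = 149 px.
19 columns plus 18 gutters: 2831 + 720 = 3551 px.
5 columns + 4 gutters: 5d + 4·44 = 3551.
5d = 3551 − 176 = 3375, so d = 675 px.

675 px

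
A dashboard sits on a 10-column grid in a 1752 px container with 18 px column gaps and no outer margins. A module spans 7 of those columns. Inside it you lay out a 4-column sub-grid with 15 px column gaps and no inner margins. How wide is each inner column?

10c + 9·18 = 1752 → 10c = 1590 → c = 159 px.
Span of 7: 7·159 + 6·18 = 1113 + 108 = 1221 px.
1221 − 3·15 = 1176; ÷4 gives d = 294 px.

294 px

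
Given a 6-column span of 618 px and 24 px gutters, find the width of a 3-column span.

297 px

6 columns + 5 gutters: 6c + 5·24 = 618.
6c = 618 − 120 = 498, so c = 83 px.
Span of 3: 3·83 + 2·24 = 249 + 48 = 297 px.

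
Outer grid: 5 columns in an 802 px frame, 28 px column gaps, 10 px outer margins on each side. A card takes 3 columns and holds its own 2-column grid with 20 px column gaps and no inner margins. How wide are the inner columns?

Inside the margins: 802 − 20 = 782 px.
5c + 4·28 = 782 → 5c = 670 → c = 134 px.
Span of 3: 3·134 + 2·28 = 402 + 56 = 458 px.
2 columns + 1 column gap: 2d + 1·20 = 458.
2d = 458 − 20 = 438, so d = 219 px.

219 px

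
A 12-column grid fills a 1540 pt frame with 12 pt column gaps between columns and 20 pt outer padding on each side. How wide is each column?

114 pt

Inside the margins: 1540 − 40 = 1500 pt.
1500 − 11·12 = 1368; ÷12 gives c = 114 pt.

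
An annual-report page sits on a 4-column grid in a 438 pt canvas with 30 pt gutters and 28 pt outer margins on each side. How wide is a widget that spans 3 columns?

279 pt

Subtract both margins: 438 − 2·28 = 382 pt.
Subtracting 3 gutters of 30 leaves 292 for 4 columns, so c = 73 pt.
3-column span = 3·73 + 2·30 = 279 pt.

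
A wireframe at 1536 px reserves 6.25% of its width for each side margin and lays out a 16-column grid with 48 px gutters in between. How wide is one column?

39 px

Margins: 6.25% × 1536 = 96 px each, so content = 1536 − 192 = 1344 px.
1344 − 15·48 = 624; ÷16 gives c = 39 px.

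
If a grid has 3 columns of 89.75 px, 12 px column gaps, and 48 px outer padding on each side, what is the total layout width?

Adding margins, columns and gutters: 96 + 269.25 + 24 = 389.25 px.

389.25 px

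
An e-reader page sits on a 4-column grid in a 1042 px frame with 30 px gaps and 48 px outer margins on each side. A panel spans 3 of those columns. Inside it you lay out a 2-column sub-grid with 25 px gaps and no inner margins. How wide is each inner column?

338.5 px

Inside the margins: 1042 − 96 = 946 px.
Subtracting 3 gaps of 30 leaves 856 for 4 columns, so c = 214 px.
3 columns plus 2 gaps: 642 + 60 = 702 px.
2 columns + 1 gap: 2d + 1·25 = 702.
2d = 702 − 25 = 677, so d = 338.5 px.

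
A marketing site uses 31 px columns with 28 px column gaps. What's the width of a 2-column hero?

Span of 2: 2·31 + 1·28 = 62 + 28 = 90 px.

90 px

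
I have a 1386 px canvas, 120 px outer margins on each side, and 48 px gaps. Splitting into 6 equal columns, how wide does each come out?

151 px

Content width = 1386 − 2·120 = 1146 px.
6 columns + 5 gaps: 6c + 5·48 = 1146.
6c = 1146 − 240 = 906, so c = 151 px.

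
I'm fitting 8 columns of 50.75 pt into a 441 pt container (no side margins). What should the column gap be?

Columns use 406 pt, leaving 35 pt across 7 column gaps = 5 pt each.

5 pt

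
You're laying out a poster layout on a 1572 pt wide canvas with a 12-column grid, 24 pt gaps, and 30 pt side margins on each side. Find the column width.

Content width = 1572 − 2·30 = 1512 pt.
1512 − 11·24 = 1248; ÷12 gives c = 104 pt.

104 pt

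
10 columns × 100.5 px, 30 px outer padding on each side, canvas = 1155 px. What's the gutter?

10 px

Subtract both margins: 1155 − 2·30 = 1095 px.
10 columns take 10·100.5 = 1005 px; remaining 90 splits into 9 gutters.
g = 90 / 9 = 10 px.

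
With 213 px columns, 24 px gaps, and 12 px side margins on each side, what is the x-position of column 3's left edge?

486 px

Each column+gutter stride is 237 px; 2 of them past the 12 px margin is 12 + 474 = 486 px.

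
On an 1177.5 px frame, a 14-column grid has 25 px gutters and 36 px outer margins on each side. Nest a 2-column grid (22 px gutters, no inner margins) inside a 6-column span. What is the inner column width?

Take off 72 px of margins, leaving 1105.5 px.
Subtracting 13 gutters of 25 leaves 780.5 for 14 columns, so c = 55.75 px.
6-column span = 6·55.75 + 5·25 = 459.5 px.
2d + 1·22 = 459.5 → 2d = 437.5 → d = 218.75 px.

218.75 px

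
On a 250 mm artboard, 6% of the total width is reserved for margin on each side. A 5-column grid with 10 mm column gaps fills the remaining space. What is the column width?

36 mm

250 × (1 − 2·6%) = 250 × 88% = 220 mm for the columns.
5 columns + 4 column gaps: 5c + 4·10 = 220.
5c = 220 − 40 = 180, so c = 36 mm.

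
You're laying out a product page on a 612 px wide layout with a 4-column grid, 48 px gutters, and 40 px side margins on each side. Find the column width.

Content width = 612 − 2·40 = 532 px.
4c + 3·48 = 532 → 4c = 388 → c = 97 px.

97 px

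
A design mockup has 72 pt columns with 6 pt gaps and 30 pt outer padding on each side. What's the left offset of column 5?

Column 5 starts at margin + 4·(column + gutter) = 30 + 4·78 = 342 pt.

342 pt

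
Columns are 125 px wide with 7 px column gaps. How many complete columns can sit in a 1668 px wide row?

12 columns

12 columns: 12·125 + 11·7 = 1577 px ≤ 1668.
13 columns: 1709 px > 1668. So 12.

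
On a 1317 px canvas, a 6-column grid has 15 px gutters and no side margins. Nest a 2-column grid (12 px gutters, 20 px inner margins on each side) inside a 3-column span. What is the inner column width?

1317 − 5·15 = 1242; ÷6 gives c = 207 px.
3-column span = 3·207 + 2·15 = 651 px.
Inner content = 651 − 2·20 = 611 px.
2 columns + 1 gutter: 2d + 1·12 = 611.
2d = 611 − 12 = 599, so d = 299.5 px.

299.5 px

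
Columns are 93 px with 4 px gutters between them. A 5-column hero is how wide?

Span of 5: 5·93 + 4·4 = 465 + 16 = 481 px.

481 px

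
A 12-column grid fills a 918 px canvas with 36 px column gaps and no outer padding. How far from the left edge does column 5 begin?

318 px

918 − 11·36 = 522; ÷12 gives c = 43.5 px.
Before column 5: 4 columns + 4 column gaps.
Offset = 4·(43.5 + 36) = 4·79.5 = 318 px.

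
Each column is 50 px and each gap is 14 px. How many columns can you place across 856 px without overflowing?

13 columns

k columns need k·50 + (k−1)·14 = k·64 − 14.
k·64 − 14 ≤ 856 → k ≤ 870 / 64 ≈ 13.59, so k = 13.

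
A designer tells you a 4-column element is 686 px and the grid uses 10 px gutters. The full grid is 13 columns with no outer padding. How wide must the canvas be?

4c + 3·10 = 686 → 4c = 656 → c = 164 px.
Total width: 13·164 + 12·10 = 2252 px.

2252 px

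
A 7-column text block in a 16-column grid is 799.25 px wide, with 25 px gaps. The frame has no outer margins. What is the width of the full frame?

1859 px

799.25 − 6·25 = 649.25; ÷7 gives c = 92.75 px.
Summing: 1484 + 375 = 1859 px.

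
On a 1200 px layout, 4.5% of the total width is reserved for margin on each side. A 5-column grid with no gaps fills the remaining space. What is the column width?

218.4 px

1200 × (1 − 2·4.5%) = 1200 × 91% = 1092 px for the columns.
With no gaps, each column is 1092/5 = 218.4 px.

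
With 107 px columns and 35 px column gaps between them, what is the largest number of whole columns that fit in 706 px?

5 columns

Each extra column adds 107 + 35 = 142 px.
(706 + 35) / 142 = 5.22, so 5 columns fit.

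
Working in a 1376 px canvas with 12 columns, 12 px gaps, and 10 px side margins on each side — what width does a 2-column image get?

Content width = 1376 − 2·10 = 1356 px.
12 columns + 11 gaps: 12c + 11·12 = 1356.
12c = 1356 − 132 = 1224, so c = 102 px.
Span of 2: 2·102 + 1·12 = 204 + 12 = 216 px.

216 px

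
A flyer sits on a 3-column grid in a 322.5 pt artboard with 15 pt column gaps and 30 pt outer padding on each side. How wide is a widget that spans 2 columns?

Inside the margins: 322.5 − 60 = 262.5 pt.
3c + 2·15 = 262.5 → 3c = 232.5 → c = 77.5 pt.
Span of 2: 2·77.5 + 1·15 = 155 + 15 = 170 pt.

170 pt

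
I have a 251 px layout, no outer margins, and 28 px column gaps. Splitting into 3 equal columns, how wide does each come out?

3 columns + 2 column gaps: 3c + 2·28 = 251.
3c = 251 − 56 = 195, so c = 65 px.

65 px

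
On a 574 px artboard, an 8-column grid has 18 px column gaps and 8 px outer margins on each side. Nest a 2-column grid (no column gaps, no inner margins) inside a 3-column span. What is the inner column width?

Subtract both margins: 574 − 2·8 = 558 px.
8c + 7·18 = 558 → 8c = 432 → c = 54 px.
Span of 3: 3·54 + 2·18 = 162 + 36 = 198 px.
With no column gaps, each column is 198/2 = 99 px.

99 px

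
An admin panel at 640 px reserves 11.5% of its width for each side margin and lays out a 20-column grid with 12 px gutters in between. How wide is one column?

13.24 px

Margins: 11.5% × 640 = 73.6 px each, so content = 640 − 147.2 = 492.8 px.
492.8 − 19·12 = 264.8; ÷20 gives c = 13.24 px.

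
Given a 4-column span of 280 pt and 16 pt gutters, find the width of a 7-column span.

502 pt

4 columns + 3 gutters: 4c + 3·16 = 280.
4c = 280 − 48 = 232, so c = 58 pt.
Span of 7: 7·58 + 6·16 = 406 + 96 = 502 pt.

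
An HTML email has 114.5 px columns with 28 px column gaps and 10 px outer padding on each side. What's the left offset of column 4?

Before column 4: the margin + 3 columns + 3 column gaps.
Offset = 10 + 3·(114.5 + 28) = 10 + 427.5 = 437.5 px.

437.5 px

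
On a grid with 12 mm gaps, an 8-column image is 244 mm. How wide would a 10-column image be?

308 mm

8c + 7·12 = 244 → 8c = 160 → c = 20 mm.
10 columns plus 9 gaps: 200 + 108 = 308 mm.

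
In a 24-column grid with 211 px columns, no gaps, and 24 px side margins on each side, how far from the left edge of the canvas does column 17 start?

Before column 17: the margin + 16 columns + 16 gaps.
Offset = 24 + 16·(211 + 0) = 24 + 3376 = 3400 px.

3400 px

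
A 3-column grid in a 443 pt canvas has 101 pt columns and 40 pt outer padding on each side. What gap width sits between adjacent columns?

30 pt

Subtract both margins: 443 − 2·40 = 363 pt.
3 columns take 3·101 = 303 pt; remaining 60 splits into 2 gaps.
g = 60 / 2 = 30 pt.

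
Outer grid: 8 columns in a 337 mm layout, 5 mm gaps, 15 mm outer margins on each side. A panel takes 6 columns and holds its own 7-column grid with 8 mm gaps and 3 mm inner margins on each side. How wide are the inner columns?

Take off 30 mm of margins, leaving 307 mm.
Subtracting 7 gaps of 5 leaves 272 for 8 columns, so c = 34 mm.
6-column span = 6·34 + 5·5 = 229 mm.
Inner content = 229 − 2·3 = 223 mm.
Subtracting 6 gaps of 8 leaves 175 for 7 columns, so d = 25 mm.

25 mm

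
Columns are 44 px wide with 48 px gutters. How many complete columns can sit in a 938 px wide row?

10 columns

Each extra column adds 44 + 48 = 92 px.
(938 + 48) / 92 = 10.72, so 10 columns fit.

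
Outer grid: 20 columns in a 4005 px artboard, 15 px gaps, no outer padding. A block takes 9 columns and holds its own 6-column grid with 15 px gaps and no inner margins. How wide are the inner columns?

4005 − 19·15 = 3720; ÷20 gives c = 186 px.
9-column span = 9·186 + 8·15 = 1794 px.
Subtracting 5 gaps of 15 leaves 1719 for 6 columns, so d = 286.5 px.

286.5 px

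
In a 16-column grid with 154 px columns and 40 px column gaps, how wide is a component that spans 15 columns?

15 columns plus 14 column gaps: 2310 + 560 = 2870 px.

2870 px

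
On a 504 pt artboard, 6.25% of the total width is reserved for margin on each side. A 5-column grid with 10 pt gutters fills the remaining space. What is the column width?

80.2 pt

Margins: 6.25% × 504 = 31.5 pt each, so content = 504 − 63 = 441 pt.
5c + 4·10 = 441 → 5c = 401 → c = 80.2 pt.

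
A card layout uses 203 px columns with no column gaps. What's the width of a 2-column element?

2-column span = 2·203 = 406 px.

406 px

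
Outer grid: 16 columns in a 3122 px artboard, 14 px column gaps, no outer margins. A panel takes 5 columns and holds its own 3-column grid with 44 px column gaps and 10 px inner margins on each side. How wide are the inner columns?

286 px

Subtracting 15 column gaps of 14 leaves 2912 for 16 columns, so c = 182 px.
5-column span = 5·182 + 4·14 = 966 px.
Inner content = 966 − 2·10 = 946 px.
3 columns + 2 column gaps: 3d + 2·44 = 946.
3d = 946 − 88 = 858, so d = 286 px.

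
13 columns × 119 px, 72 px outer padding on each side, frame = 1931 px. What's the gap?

Inside the margins: 1931 − 144 = 1787 px.
13·119 + 12g = 1787 → 12g = 240 → g = 20 px.

20 px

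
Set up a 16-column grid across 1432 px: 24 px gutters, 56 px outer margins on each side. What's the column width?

60 px

Content width = 1432 − 2·56 = 1320 px.
16 columns + 15 gutters: 16c + 15·24 = 1320.
16c = 1320 − 360 = 960, so c = 60 px.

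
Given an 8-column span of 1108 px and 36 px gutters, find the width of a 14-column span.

1966 px

Subtracting 7 gutters of 36 leaves 856 for 8 columns, so c = 107 px.
14-column span = 14·107 + 13·36 = 1966 px.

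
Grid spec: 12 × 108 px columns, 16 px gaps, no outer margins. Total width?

1472 px

Summing: 1296 + 176 = 1472 px.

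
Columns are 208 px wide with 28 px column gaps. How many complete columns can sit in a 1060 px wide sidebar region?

4 columns

k columns need k·208 + (k−1)·28 = k·236 − 28.
k·236 − 28 ≤ 1060 → k ≤ 1088 / 236 ≈ 4.61, so k = 4.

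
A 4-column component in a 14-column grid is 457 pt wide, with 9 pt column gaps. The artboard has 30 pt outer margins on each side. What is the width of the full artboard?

1682 pt

457 − 3·9 = 430; ÷4 gives c = 107.5 pt.
Adding margins, columns and gutters: 60 + 1505 + 117 = 1682 pt.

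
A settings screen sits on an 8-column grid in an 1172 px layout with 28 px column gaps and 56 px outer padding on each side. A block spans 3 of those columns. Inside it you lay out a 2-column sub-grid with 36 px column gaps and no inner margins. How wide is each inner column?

172 px

Outer content = 1172 − 2·56 = 1060 px.
Subtracting 7 column gaps of 28 leaves 864 for 8 columns, so c = 108 px.
3 columns plus 2 column gaps: 324 + 56 = 380 px.
Subtracting 1 column gap of 36 leaves 344 for 2 columns, so d = 172 px.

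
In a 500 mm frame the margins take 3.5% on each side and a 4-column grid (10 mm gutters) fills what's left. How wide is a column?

Each margin = 3.5% of 500 = 17.5 mm; content = 500 − 2·17.5 = 465 mm.
4 columns + 3 gutters: 4c + 3·10 = 465.
4c = 465 − 30 = 435, so c = 108.75 mm.

108.75 mm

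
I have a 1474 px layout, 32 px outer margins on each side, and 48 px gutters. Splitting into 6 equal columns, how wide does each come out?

Take off 64 px of margins, leaving 1410 px.
Subtracting 5 gutters of 48 leaves 1170 for 6 columns, so c = 195 px.

195 px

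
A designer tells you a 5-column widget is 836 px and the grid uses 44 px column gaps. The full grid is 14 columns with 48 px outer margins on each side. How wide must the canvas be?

836 − 4·44 = 660; ÷5 gives c = 132 px.
Total width: 2·48 + 14·132 + 13·44 = 2516 px.

2516 px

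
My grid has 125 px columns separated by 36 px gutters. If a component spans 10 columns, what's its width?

Span of 10: 10·125 + 9·36 = 1250 + 324 = 1574 px.

1574 px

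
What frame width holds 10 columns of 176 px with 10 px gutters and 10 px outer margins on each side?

1870 px

Adding margins, columns and gutters: 20 + 1760 + 90 = 1870 px.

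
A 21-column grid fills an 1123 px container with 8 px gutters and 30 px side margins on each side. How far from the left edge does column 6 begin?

Inside the margins: 1123 − 60 = 1063 px.
21c + 20·8 = 1063 → 21c = 903 → c = 43 px.
Before column 6: the margin + 5 columns + 5 gutters.
Offset = 30 + 5·(43 + 8) = 30 + 255 = 285 px.

285 px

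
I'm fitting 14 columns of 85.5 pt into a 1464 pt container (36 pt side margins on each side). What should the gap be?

15 pt

Content width = 1464 − 2·36 = 1392 pt.
14 columns take 14·85.5 = 1197 pt; remaining 195 splits into 13 gaps.
g = 195 / 13 = 15 pt.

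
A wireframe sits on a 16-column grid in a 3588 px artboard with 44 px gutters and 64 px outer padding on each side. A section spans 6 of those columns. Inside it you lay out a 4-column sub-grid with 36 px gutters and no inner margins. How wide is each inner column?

290.5 px

Take off 128 px of margins, leaving 3460 px.
16 columns + 15 gutters: 16c + 15·44 = 3460.
16c = 3460 − 660 = 2800, so c = 175 px.
6 columns plus 5 gutters: 1050 + 220 = 1270 px.
Subtracting 3 gutters of 36 leaves 1162 for 4 columns, so d = 290.5 px.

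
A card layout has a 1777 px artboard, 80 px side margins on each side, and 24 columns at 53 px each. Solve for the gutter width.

Inside the margins: 1777 − 160 = 1617 px.
Columns use 1272 px, leaving 345 px across 23 gutters = 15 px each.

15 px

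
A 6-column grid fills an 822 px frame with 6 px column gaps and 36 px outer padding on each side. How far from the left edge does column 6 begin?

Subtract both margins: 822 − 2·36 = 750 px.
750 − 5·6 = 720; ÷6 gives c = 120 px.
Before column 6: the margin + 5 columns + 5 column gaps.
Offset = 36 + 5·(120 + 6) = 36 + 630 = 666 px.

666 px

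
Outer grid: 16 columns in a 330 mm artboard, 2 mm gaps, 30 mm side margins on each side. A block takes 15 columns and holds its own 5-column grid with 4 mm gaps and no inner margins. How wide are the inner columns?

Inside the margins: 330 − 60 = 270 mm.
16 columns + 15 gaps: 16c + 15·2 = 270.
16c = 270 − 30 = 240, so c = 15 mm.
15 columns plus 14 gaps: 225 + 28 = 253 mm.
253 − 4·4 = 237; ÷5 gives d = 47.4 mm.

47.4 mm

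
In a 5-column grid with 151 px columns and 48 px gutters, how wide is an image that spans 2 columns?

2 columns plus 1 gutter: 302 + 48 = 350 px.

350 px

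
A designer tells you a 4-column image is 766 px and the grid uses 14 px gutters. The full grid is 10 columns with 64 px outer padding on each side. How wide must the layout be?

766 − 3·14 = 724; ÷4 gives c = 181 px.
Total width: 2·64 + 10·181 + 9·14 = 2064 px.

2064 px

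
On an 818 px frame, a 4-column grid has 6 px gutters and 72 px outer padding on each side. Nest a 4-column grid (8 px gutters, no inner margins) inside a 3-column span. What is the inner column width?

120 px

Subtract both margins: 818 − 2·72 = 674 px.
4 columns + 3 gutters: 4c + 3·6 = 674.
4c = 674 − 18 = 656, so c = 164 px.
3-column span = 3·164 + 2·6 = 504 px.
4 columns + 3 gutters: 4d + 3·8 = 504.
4d = 504 − 24 = 480, so d = 120 px.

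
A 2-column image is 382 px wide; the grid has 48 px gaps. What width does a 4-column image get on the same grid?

2c + 1·48 = 382 → 2c = 334 → c = 167 px.
4 columns plus 3 gaps: 668 + 144 = 812 px.

812 px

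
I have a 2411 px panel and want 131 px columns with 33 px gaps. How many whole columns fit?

14 columns

Each extra column adds 131 + 33 = 164 px.
(2411 + 33) / 164 = 14.90, so 14 columns fit.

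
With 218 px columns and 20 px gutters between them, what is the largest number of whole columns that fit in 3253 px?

13 columns

13 columns: 13·218 + 12·20 = 3074 px ≤ 3253.
14 columns: 3312 px > 3253. So 13.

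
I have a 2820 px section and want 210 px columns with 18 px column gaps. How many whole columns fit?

12 columns: 12·210 + 11·18 = 2718 px ≤ 2820.
13 columns: 2946 px > 2820. So 12.

12 columns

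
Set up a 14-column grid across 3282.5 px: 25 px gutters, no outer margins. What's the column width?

211.25 px

Subtracting 13 gutters of 25 leaves 2957.5 for 14 columns, so c = 211.25 px.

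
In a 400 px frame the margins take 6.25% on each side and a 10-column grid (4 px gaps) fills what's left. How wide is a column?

Each margin = 6.25% of 400 = 25 px; content = 400 − 2·25 = 350 px.
Subtracting 9 gaps of 4 leaves 314 for 10 columns, so c = 31.4 px.

31.4 px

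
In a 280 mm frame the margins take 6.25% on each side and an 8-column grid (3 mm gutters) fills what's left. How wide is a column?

Margins: 6.25% × 280 = 17.5 mm each, so content = 280 − 35 = 245 mm.
245 − 7·3 = 224; ÷8 gives c = 28 mm.

28 mm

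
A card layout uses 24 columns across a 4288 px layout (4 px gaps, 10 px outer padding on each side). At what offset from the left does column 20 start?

3392 px

Inside the margins: 4288 − 20 = 4268 px.
24 columns + 23 gaps: 24c + 23·4 = 4268.
24c = 4268 − 92 = 4176, so c = 174 px.
Before column 20: the margin + 19 columns + 19 gaps.
Offset = 10 + 19·(174 + 4) = 10 + 3382 = 3392 px.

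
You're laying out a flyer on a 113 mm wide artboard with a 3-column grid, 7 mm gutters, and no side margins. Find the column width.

113 − 2·7 = 99; ÷3 gives c = 33 mm.

33 mm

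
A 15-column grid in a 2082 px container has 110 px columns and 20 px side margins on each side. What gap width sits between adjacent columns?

Subtract both margins: 2082 − 2·20 = 2042 px.
Columns use 1650 px, leaving 392 px across 14 gaps = 28 px each.

28 px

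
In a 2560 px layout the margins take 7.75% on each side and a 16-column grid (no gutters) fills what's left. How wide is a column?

135.2 px

Each margin = 7.75% of 2560 = 198.4 px; content = 2560 − 2·198.4 = 2163.2 px.
2163.2 / 16 = 135.2 px per column.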